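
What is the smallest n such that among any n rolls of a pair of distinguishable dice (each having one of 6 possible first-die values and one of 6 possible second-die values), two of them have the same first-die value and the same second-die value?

37

There are 6 × 6 = 36 (first-die value, second-die value) combinations acting as pigeonholes.
With 36 rolls of a pair of distinguishable dice we could place one in each, avoiding any repeat.
One more forces some (first-die value, second-die value) pair to hold 2, so 36 + 1 = 37.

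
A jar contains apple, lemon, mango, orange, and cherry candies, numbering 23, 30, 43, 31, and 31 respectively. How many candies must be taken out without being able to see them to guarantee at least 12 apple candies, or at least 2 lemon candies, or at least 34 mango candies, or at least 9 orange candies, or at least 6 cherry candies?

The worst case stops just short of every target: 11 apple, 1 lemon, 33 mango, 8 orange, 5 cherry — 11 + 1 + 33 + 8 + 5 = 58 candies.
One more candy must push some flavor to its target, so 58 + 1 = 59.

59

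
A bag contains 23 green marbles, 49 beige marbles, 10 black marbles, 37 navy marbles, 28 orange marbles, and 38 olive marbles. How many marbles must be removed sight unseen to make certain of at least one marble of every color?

The hardest color to obtain is black: we could draw every other marble first — 185 − 10 = 175 marbles — without a single black one.
The next draw must be black, so 175 + 1 = 176.

176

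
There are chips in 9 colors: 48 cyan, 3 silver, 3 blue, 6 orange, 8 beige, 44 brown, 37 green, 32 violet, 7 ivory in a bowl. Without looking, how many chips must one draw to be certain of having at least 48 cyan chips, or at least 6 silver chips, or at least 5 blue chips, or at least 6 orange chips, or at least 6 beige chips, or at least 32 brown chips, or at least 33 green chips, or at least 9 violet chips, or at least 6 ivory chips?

140

Each of the 9 colors has its own threshold; avoid all of them simultaneously.
The worst case stops just short of every target: 47 cyan, all 3 silver, all 3 blue, 5 orange, 5 beige, 31 brown, 32 green, 8 violet, 5 ivory — 47 + 3 + 3 + 5 + 5 + 31 + 32 + 8 + 5 = 139 chips.
One more chip must push some color to its target, so 139 + 1 = 140.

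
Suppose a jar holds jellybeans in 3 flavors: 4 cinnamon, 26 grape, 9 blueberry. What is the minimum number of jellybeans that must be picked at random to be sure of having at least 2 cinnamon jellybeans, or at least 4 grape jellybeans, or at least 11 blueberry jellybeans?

14

The worst case stops just short of every target: 1 cinnamon, 3 grape, all 9 blueberry — 1 + 3 + 9 = 13 jellybeans.
One more jellybean must push some flavor to its target, so 13 + 1 = 14.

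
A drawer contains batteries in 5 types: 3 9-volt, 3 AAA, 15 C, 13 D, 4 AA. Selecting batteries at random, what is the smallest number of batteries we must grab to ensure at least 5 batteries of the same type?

19

In the worst case we take at most 4 of each type, but all 3 9-volt and all 3 AAA (fewer than 4), giving 3 + 3 + 4 + 4 + 4 = 18.
One more battery then forces some type to 5, so 18 + 1 = 19.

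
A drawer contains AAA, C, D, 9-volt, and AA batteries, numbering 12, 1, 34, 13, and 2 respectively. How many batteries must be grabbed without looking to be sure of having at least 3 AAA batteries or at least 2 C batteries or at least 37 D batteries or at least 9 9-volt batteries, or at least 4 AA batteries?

The worst case stops just short of every target: 2 AAA, 1 C, all 34 D, 8 9-volt, all 2 AA — 2 + 1 + 34 + 8 + 2 = 47 batteries.
One more battery must push some type to its target, so 47 + 1 = 48.

48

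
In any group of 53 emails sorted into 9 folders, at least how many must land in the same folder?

6

If each of the 9 folders held at most 5, the total would be at most 9 × 5 = 45 < 53, a contradiction.
So at least one holds ⌈53/9⌉ = 6.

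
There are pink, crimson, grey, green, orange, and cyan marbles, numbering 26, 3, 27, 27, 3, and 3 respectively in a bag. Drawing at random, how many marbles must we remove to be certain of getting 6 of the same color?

In the worst case we take at most 5 of each color, but all 3 crimson, all 3 orange, and all 3 cyan (fewer than 5), giving 5 + 3 + 5 + 5 + 3 + 3 = 24.
One more marble then forces some color to 6, so 24 + 1 = 25.

25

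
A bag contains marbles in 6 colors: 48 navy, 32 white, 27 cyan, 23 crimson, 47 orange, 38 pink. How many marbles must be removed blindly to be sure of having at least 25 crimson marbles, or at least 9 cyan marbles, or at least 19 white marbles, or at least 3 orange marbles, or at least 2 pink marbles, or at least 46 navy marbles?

The worst case stops just short of every target: 45 navy, 18 white, 8 cyan, all 23 crimson, 2 orange, 1 pink — 45 + 18 + 8 + 23 + 2 + 1 = 97 marbles.
One more marble must push some color to its target, so 97 + 1 = 98.

98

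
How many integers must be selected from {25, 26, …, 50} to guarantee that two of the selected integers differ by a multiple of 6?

7

Group the integers by remainder mod 6; there are 6 residue classes, each nonempty in this range.
Choosing one from each class (6 integers) avoids any shared remainder.
One more choice must repeat a class, so two differ by a multiple of 6. Hence 6 + 1 = 7.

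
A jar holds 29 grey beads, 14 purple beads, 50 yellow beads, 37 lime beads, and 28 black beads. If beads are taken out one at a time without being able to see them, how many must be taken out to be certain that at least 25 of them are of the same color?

111

In the worst case we take at most 24 of each color, but all 14 purple (fewer than 24), giving 24 + 14 + 24 + 24 + 24 = 110.
One more bead then forces some color to 25, so 110 + 1 = 111.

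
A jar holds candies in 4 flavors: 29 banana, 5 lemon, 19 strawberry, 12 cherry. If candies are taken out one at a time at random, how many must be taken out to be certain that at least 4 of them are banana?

40

The worst case draws every non-banana candy first: 5 + 19 + 12 = 36.
The next 4 draws are then forced to be banana, giving 36 + 4 = 40.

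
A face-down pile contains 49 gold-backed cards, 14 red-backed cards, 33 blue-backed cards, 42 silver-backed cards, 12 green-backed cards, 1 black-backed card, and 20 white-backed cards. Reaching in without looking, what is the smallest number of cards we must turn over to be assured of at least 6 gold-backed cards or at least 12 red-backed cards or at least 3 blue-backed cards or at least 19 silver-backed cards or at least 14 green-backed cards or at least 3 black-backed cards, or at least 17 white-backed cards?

66

The worst case stops just short of every target: 5 gold-backed, 11 red-backed, 2 blue-backed, 18 silver-backed, all 12 green-backed, all 1 black-backed, 16 white-backed — 5 + 11 + 2 + 18 + 12 + 1 + 16 = 65 cards.
One more card must push some back color to its target, so 65 + 1 = 66.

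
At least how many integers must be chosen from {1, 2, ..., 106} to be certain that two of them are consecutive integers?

Partition {1, …, 106} into 53 pairs: {1,2}, {3,4}, …, {105,106}.
Choosing 53 integers — say the 53 even numbers 2, 4, …, 106 — takes one from each pair and avoids the property.
Choosing 54 forces two into the same pair by pigeonhole, and those are consecutive. So 54.

54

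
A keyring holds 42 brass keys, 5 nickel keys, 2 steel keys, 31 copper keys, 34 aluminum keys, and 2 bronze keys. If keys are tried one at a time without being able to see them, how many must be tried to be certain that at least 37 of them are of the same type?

In the worst case we take at most 36 of each type, but all 5 nickel, all 2 steel, all 31 copper, all 34 aluminum, and all 2 bronze (fewer than 36), giving 36 + 5 + 2 + 31 + 34 + 2 = 110.
One more key then forces some type to 37, so 110 + 1 = 111.

111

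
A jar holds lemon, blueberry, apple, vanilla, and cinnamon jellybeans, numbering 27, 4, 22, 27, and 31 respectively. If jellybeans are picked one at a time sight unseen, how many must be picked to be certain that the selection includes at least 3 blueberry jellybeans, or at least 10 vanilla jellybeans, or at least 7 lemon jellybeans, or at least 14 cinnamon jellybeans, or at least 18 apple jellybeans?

Each of the 5 flavors has its own threshold; avoid all of them simultaneously.
The worst case stops just short of every target: 6 lemon, 2 blueberry, 17 apple, 9 vanilla, 13 cinnamon — 6 + 2 + 17 + 9 + 13 = 47 jellybeans.
One more jellybean must push some flavor to its target, so 47 + 1 = 48.

48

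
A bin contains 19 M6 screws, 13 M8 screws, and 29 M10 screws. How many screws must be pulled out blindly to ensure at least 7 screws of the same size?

Treat the 3 sizes as pigeonholes.
The worst case takes 6 screws of each size without reaching 7 of any: 3 × 6 = 18.
The next screw must bring some size to 7, so 18 + 1 = 19.

19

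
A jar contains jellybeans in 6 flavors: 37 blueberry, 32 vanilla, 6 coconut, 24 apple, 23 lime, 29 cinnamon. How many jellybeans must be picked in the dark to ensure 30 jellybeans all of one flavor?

Treat the 6 flavors as pigeonholes.
In the worst case we take at most 29 of each flavor, but all 6 coconut, all 24 apple, and all 23 lime (fewer than 29), giving 29 + 29 + 6 + 24 + 23 + 29 = 140.
One more jellybean then forces some flavor to 30, so 140 + 1 = 141.

141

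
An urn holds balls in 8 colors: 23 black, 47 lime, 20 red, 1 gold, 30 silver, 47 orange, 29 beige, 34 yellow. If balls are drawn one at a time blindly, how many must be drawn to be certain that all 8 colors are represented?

231

The hardest color to obtain is gold: we could draw every other ball first — 231 − 1 = 230 balls — without a single gold one.
The next draw must be gold, so 230 + 1 = 231.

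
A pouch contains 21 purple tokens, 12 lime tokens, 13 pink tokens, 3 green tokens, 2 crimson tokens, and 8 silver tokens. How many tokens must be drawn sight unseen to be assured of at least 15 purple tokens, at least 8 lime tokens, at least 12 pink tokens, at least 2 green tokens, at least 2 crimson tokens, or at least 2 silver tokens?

Each of the 6 colors has its own threshold; avoid all of them simultaneously.
The worst case stops just short of every target: 14 purple, 7 lime, 11 pink, 1 green, 1 crimson, 1 silver — 14 + 7 + 11 + 1 + 1 + 1 = 35 tokens.
One more token must push some color to its target, so 35 + 1 = 36.

36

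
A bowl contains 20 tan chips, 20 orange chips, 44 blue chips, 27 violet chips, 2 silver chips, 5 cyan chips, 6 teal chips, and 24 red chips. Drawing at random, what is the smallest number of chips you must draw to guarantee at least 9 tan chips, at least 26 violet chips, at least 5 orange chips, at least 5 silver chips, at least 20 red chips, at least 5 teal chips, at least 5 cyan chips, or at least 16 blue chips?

82

The worst case stops just short of every target: 8 tan, 4 orange, 15 blue, 25 violet, all 2 silver, 4 cyan, 4 teal, 19 red — 8 + 4 + 15 + 25 + 2 + 4 + 4 + 19 = 81 chips.
One more chip must push some color to its target, so 81 + 1 = 82.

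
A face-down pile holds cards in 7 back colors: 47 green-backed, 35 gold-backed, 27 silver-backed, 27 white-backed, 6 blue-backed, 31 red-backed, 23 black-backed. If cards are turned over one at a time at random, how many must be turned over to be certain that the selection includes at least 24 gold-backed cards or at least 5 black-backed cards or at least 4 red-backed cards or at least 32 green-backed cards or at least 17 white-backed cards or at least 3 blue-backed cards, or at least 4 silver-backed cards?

83

The worst case stops just short of every target: 31 green-backed, 23 gold-backed, 3 silver-backed, 16 white-backed, 2 blue-backed, 3 red-backed, 4 black-backed — 31 + 23 + 3 + 16 + 2 + 3 + 4 = 82 cards.
One more card must push some back color to its target, so 82 + 1 = 83.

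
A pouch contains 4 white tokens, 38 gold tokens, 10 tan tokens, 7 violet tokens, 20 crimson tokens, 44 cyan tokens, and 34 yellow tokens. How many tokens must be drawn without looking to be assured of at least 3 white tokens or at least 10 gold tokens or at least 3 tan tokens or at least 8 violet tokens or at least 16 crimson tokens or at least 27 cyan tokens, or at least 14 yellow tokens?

Each of the 7 colors has its own threshold; avoid all of them simultaneously.
The worst case stops just short of every target: 2 white, 9 gold, 2 tan, 7 violet, 15 crimson, 26 cyan, 13 yellow — 2 + 9 + 2 + 7 + 15 + 26 + 13 = 74 tokens.
One more token must push some color to its target, so 74 + 1 = 75.

75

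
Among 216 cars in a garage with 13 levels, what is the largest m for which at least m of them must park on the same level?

If each of the 13 levels held at most 16, the total would be at most 13 × 16 = 208 < 216, a contradiction.
So at least one holds ⌈216/13⌉ = 17.

17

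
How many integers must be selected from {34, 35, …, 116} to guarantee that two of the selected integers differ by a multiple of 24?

Use the pigeonhole principle on residue classes: group the integers by remainder mod 24; there are 24 residue classes, each nonempty in this range.
Choosing one from each class (24 integers) avoids any shared remainder.
One more choice must repeat a class, so two differ by a multiple of 24. Hence 24 + 1 = 25.

25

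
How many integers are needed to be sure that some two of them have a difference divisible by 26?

Two integers differ by a multiple of 26 exactly when they share a remainder mod 26.
There are 26 residue classes mod 26, so 26 integers can all lie in distinct classes.
One more integer must repeat a residue, giving a difference divisible by 26. So n = 26 + 1 = 27.

27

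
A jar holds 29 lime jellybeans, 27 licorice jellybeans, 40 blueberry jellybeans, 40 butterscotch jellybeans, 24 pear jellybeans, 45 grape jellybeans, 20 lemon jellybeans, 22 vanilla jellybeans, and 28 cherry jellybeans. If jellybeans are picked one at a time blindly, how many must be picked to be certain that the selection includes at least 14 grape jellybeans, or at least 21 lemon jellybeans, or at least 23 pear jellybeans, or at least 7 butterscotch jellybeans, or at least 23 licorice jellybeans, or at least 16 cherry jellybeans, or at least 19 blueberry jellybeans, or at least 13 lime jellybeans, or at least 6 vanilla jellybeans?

Each of the 9 flavors has its own threshold; avoid all of them simultaneously.
The worst case stops just short of every target: 12 lime, 22 licorice, 18 blueberry, 6 butterscotch, 22 pear, 13 grape, 20 lemon, 5 vanilla, 15 cherry — 12 + 22 + 18 + 6 + 22 + 13 + 20 + 5 + 15 = 133 jellybeans.
One more jellybean must push some flavor to its target, so 133 + 1 = 134.

134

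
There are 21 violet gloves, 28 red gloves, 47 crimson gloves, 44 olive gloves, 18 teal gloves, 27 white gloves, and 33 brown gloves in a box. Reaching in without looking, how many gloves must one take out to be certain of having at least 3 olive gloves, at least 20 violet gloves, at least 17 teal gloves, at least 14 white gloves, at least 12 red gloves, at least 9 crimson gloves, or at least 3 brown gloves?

72

Each of the 7 colors has its own threshold; avoid all of them simultaneously.
The worst case stops just short of every target: 19 violet, 11 red, 8 crimson, 2 olive, 16 teal, 13 white, 2 brown — 19 + 11 + 8 + 2 + 16 + 13 + 2 = 71 gloves.
One more glove must push some color to its target, so 71 + 1 = 72.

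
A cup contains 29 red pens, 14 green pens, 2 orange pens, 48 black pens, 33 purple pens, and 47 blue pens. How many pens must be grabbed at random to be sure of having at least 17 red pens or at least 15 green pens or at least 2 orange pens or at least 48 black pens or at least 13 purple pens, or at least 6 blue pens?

The worst case stops just short of every target: 16 red, 14 green, 1 orange, 47 black, 12 purple, 5 blue — 16 + 14 + 1 + 47 + 12 + 5 = 95 pens.
One more pen must push some ink color to its target, so 95 + 1 = 96.

96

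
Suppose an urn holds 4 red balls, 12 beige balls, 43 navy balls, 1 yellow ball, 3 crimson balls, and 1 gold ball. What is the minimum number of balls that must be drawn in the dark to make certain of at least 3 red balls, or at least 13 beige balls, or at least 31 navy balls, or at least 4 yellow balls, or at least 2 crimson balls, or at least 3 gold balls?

48

The worst case stops just short of every target: 2 red, 12 beige, 30 navy, all 1 yellow, 1 crimson, all 1 gold — 2 + 12 + 30 + 1 + 1 + 1 = 47 balls.
One more ball must push some color to its target, so 47 + 1 = 48.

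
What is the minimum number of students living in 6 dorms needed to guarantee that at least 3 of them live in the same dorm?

There are 6 dorms acting as pigeonholes.
With 6 × 2 = 12 students we could place exactly 2 in each, with no class reaching 3.
One more forces some class to hold 3, so 12 + 1 = 13.

13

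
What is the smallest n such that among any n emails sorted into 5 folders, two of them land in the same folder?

6

There are 5 folders acting as pigeonholes.
With 5 emails we could place one in each, avoiding any repeat.
One more forces some class to hold 2, so 5 + 1 = 6.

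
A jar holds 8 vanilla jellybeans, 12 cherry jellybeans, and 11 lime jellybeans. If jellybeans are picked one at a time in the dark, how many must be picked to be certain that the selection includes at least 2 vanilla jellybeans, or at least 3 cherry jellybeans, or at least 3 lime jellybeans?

6

The worst case stops just short of every target: 1 vanilla, 2 cherry, 2 lime — 1 + 2 + 2 = 5 jellybeans.
One more jellybean must push some flavor to its target, so 5 + 1 = 6.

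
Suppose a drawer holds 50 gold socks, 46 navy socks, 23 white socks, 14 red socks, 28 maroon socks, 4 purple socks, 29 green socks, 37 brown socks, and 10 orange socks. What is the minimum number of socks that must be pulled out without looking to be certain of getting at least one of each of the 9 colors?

The hardest color to obtain is purple: we could draw every other sock first — 241 − 4 = 237 socks — without a single purple one.
The next draw must be purple, so 237 + 1 = 238.

238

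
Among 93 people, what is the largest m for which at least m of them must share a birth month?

8

If each of the 12 months of the year held at most 7, the total would be at most 12 × 7 = 84 < 93, a contradiction.
So at least one holds ⌈93/12⌉ = 8.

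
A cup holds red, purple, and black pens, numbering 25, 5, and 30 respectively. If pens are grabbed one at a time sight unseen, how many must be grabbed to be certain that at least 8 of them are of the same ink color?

Treat the 3 ink colors as pigeonholes.
In the worst case we take at most 7 of each ink color, but all 5 purple (fewer than 7), giving 7 + 5 + 7 = 19.
One more pen then forces some ink color to 8, so 19 + 1 = 20.

20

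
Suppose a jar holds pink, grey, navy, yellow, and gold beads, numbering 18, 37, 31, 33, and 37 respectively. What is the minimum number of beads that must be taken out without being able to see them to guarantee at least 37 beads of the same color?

In the worst case we take at most 36 of each color, but all 18 pink, all 31 navy, and all 33 yellow (fewer than 36), giving 18 + 36 + 31 + 33 + 36 = 154.
One more bead then forces some color to 37, so 154 + 1 = 155.

155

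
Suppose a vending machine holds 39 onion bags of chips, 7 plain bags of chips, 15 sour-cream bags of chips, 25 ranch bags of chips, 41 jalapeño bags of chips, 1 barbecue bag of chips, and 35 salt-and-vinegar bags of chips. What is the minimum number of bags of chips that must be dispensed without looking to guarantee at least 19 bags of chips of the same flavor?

In the worst case we take at most 18 of each flavor, but all 7 plain, all 15 sour-cream, and all 1 barbecue (fewer than 18), giving 18 + 7 + 15 + 18 + 18 + 1 + 18 = 95.
One more bag of chips then forces some flavor to 19, so 95 + 1 = 96.

96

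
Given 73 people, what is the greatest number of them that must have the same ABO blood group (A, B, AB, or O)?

19

If each of the 4 ABO blood groups held at most 18, the total would be at most 4 × 18 = 72 < 73, a contradiction.
So at least one holds ⌈73/4⌉ = 19.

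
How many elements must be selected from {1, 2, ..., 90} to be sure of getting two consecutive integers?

Partition {1, …, 90} into 45 pairs: {1,2}, {3,4}, …, {89,90}.
Choosing 45 integers — say the 45 even numbers 2, 4, …, 90 — takes one from each pair and avoids the property.
Choosing 46 forces two into the same pair by pigeonhole, and those are consecutive. So 46.

46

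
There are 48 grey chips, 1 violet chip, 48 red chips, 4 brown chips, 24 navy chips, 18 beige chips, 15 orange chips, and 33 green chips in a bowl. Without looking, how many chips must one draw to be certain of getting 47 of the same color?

In the worst case we take at most 46 of each color, but all 1 violet, all 4 brown, all 24 navy, all 18 beige, all 15 orange, and all 33 green (fewer than 46), giving 46 + 1 + 46 + 4 + 24 + 18 + 15 + 33 = 187.
One more chip then forces some color to 47, so 187 + 1 = 188.

188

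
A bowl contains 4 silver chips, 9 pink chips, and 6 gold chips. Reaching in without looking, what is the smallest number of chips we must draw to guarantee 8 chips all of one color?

18

In the worst case we take at most 7 of each color, but all 4 silver and all 6 gold (fewer than 7), giving 4 + 7 + 6 = 17.
One more chip then forces some color to 8, so 17 + 1 = 18.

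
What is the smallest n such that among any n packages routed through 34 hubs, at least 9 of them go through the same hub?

273

There are 34 hubs acting as pigeonholes.
With 34 × 8 = 272 packages we could place exactly 8 in each, with no class reaching 9.
One more forces some class to hold 9, so 272 + 1 = 273.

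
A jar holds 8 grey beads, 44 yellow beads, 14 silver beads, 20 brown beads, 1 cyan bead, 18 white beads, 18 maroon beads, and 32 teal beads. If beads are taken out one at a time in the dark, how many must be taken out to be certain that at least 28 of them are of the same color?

134

In the worst case we take at most 27 of each color, but all 8 grey, all 14 silver, all 20 brown, all 1 cyan, all 18 white, and all 18 maroon (fewer than 27), giving 8 + 27 + 14 + 20 + 1 + 18 + 18 + 27 = 133.
One more bead then forces some color to 28, so 133 + 1 = 134.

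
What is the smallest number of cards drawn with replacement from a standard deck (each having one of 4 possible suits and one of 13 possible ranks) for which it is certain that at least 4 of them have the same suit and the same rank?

There are 4 × 13 = 52 (suit, rank) combinations acting as pigeonholes.
With 52 × 3 = 156 cards drawn with replacement from a standard deck we could place exactly 3 in each, with no (suit, rank) pair reaching 4.
One more forces some (suit, rank) pair to hold 4, so 156 + 1 = 157.

157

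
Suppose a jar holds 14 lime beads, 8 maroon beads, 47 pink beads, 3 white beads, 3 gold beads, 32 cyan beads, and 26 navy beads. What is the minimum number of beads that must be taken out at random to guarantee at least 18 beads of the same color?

Treat the 7 colors as pigeonholes.
In the worst case we take at most 17 of each color, but all 14 lime, all 8 maroon, all 3 white, and all 3 gold (fewer than 17), giving 14 + 8 + 17 + 3 + 3 + 17 + 17 = 79.
One more bead then forces some color to 18, so 79 + 1 = 80.

80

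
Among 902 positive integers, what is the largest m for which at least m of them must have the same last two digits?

10

The 902 positive integers fall into 100 possible two-digit endings.
If each of the 100 possible two-digit endings held at most 9, the total would be at most 100 × 9 = 900 < 902, a contradiction.
So at least one holds ⌈902/100⌉ = 10.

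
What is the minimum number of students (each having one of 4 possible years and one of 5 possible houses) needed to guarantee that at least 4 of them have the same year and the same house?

61

There are 4 × 5 = 20 (year, house) combinations acting as pigeonholes.
With 20 × 3 = 60 students we could place exactly 3 in each, with no (year, house) pair reaching 4.
One more forces some (year, house) pair to hold 4, so 60 + 1 = 61.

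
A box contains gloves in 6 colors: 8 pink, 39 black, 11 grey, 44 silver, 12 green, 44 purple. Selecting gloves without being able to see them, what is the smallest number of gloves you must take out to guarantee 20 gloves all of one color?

Treat the 6 colors as pigeonholes.
In the worst case we take at most 19 of each color, but all 8 pink, all 11 grey, and all 12 green (fewer than 19), giving 8 + 19 + 11 + 19 + 12 + 19 = 88.
One more glove then forces some color to 20, so 88 + 1 = 89.

89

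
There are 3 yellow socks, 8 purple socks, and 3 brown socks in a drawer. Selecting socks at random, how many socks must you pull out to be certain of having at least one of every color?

The hardest color to obtain is yellow: we could draw every other sock first — 14 − 3 = 11 socks — without a single yellow one.
The next draw must be yellow, so 11 + 1 = 12.

12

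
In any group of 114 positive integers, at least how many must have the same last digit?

If each of the 10 possible last digits held at most 11, the total would be at most 10 × 11 = 110 < 114, a contradiction.
So at least one holds ⌈114/10⌉ = 12.

12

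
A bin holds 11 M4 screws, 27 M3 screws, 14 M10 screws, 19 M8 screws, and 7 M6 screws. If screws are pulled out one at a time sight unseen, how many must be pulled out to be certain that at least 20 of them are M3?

71

The worst case draws every non-M3 screw first: 11 + 14 + 19 + 7 = 51.
The next 20 draws are then forced to be M3, giving 51 + 20 = 71.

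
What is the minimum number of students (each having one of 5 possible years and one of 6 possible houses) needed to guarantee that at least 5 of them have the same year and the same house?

121

There are 5 × 6 = 30 (year, house) combinations acting as pigeonholes.
With 30 × 4 = 120 students we could place exactly 4 in each, with no (year, house) pair reaching 5.
One more forces some (year, house) pair to hold 5, so 120 + 1 = 121.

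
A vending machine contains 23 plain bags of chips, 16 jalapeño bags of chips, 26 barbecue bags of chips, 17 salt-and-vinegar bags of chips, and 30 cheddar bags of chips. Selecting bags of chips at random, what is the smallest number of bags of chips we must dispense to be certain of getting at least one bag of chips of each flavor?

97

The hardest flavor to obtain is jalapeño: we could draw every other bag of chips first — 112 − 16 = 96 bags of chips — without a single jalapeño one.
The next draw must be jalapeño, so 96 + 1 = 97.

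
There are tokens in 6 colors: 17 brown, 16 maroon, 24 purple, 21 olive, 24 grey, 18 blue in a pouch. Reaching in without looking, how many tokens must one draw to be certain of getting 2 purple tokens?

98

The worst case draws every non-purple token first: 17 + 16 + 21 + 24 + 18 = 96.
The next 2 draws are then forced to be purple, giving 96 + 2 = 98.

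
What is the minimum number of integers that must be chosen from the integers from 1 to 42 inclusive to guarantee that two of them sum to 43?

22

Partition {1, …, 42} into 21 pairs: {1,42}, {2,41}, …, {21,22}.
Choosing 21 integers — say the integers 1 through 21 — takes one from each pair and avoids the property.
Choosing 22 forces two into the same pair by pigeonhole, and those sum to 43. So 22.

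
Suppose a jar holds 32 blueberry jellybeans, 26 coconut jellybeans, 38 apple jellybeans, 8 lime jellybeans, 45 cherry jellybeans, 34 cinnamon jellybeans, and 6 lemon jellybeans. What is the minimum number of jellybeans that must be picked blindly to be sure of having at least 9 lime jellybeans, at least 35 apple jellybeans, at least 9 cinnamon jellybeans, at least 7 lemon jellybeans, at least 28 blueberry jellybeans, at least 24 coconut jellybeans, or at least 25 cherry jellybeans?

131

The worst case stops just short of every target: 27 blueberry, 23 coconut, 34 apple, 8 lime, 24 cherry, 8 cinnamon, 6 lemon — 27 + 23 + 34 + 8 + 24 + 8 + 6 = 130 jellybeans.
One more jellybean must push some flavor to its target, so 130 + 1 = 131.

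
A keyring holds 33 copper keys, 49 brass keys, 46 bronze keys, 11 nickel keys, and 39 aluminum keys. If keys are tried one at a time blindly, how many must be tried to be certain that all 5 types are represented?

168

The hardest type to obtain is nickel: we could draw every other key first — 178 − 11 = 167 keys — without a single nickel one.
The next draw must be nickel, so 167 + 1 = 168.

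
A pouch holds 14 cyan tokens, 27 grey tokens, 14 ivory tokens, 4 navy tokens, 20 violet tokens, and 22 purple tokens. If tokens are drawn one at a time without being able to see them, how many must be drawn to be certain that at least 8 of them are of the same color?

In the worst case we take at most 7 of each color, but all 4 navy (fewer than 7), giving 7 + 7 + 7 + 4 + 7 + 7 = 39.
One more token then forces some color to 8, so 39 + 1 = 40.

40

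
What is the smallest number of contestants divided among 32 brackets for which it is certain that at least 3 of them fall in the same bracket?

There are 32 brackets acting as pigeonholes.
With 32 × 2 = 64 contestants we could place exactly 2 in each, with no class reaching 3.
One more forces some class to hold 3, so 64 + 1 = 65.

65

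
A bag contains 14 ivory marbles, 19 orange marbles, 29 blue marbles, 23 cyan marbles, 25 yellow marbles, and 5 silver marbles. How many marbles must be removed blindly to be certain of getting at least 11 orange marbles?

The worst case draws every non-orange marble first: 14 + 29 + 23 + 25 + 5 = 96.
The next 11 draws are then forced to be orange, giving 96 + 11 = 107.

107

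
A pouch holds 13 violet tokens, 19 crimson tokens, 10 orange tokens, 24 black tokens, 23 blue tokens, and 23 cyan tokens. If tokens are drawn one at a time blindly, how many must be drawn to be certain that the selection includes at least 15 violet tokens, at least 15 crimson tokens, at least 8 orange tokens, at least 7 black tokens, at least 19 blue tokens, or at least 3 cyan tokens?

The worst case stops just short of every target: all 13 violet, 14 crimson, 7 orange, 6 black, 18 blue, 2 cyan — 13 + 14 + 7 + 6 + 18 + 2 = 60 tokens.
One more token must push some color to its target, so 60 + 1 = 61.

61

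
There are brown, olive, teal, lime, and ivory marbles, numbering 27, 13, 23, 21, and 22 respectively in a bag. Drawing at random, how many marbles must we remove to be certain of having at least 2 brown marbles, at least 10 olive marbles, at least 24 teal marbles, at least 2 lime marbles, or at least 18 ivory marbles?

52

The worst case stops just short of every target: 1 brown, 9 olive, 23 teal, 1 lime, 17 ivory — 1 + 9 + 23 + 1 + 17 = 51 marbles.
One more marble must push some color to its target, so 51 + 1 = 52.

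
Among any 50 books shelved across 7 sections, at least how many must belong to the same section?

The 50 books fall into 7 sections.
If each of the 7 sections held at most 7, the total would be at most 7 × 7 = 49 < 50, a contradiction.
So at least one holds ⌈50/7⌉ = 8.

8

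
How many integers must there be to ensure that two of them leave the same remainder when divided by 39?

40

There are 39 residue classes modulo 39 acting as pigeonholes.
With 39 integers we could place one in each, avoiding any repeat.
One more forces some class to hold 2, so 39 + 1 = 40.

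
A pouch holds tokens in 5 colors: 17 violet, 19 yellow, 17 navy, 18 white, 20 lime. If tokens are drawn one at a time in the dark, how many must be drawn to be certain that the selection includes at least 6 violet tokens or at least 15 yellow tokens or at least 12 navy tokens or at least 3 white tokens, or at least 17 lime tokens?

49

Each of the 5 colors has its own threshold; avoid all of them simultaneously.
The worst case stops just short of every target: 5 violet, 14 yellow, 11 navy, 2 white, 16 lime — 5 + 14 + 11 + 2 + 16 = 48 tokens.
One more token must push some color to its target, so 48 + 1 = 49.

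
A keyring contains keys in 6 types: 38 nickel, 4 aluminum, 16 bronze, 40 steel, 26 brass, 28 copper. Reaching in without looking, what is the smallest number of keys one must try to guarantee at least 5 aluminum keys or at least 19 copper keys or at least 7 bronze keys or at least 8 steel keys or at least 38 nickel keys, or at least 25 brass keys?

97

The worst case stops just short of every target: 37 nickel, 4 aluminum, 6 bronze, 7 steel, 24 brass, 18 copper — 37 + 4 + 6 + 7 + 24 + 18 = 96 keys.
One more key must push some type to its target, so 96 + 1 = 97.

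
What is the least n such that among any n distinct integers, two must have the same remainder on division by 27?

Two integers differ by a multiple of 27 exactly when they share a remainder mod 27.
There are 27 residue classes mod 27, so 27 integers can all lie in distinct classes.
One more integer must repeat a residue, giving a difference divisible by 27. So n = 27 + 1 = 28.

28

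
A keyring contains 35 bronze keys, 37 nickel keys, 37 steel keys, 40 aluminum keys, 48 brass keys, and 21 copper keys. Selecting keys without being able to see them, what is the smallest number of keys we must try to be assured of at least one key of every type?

The hardest type to obtain is copper: we could draw every other key first — 218 − 21 = 197 keys — without a single copper one.
The next draw must be copper, so 197 + 1 = 198.

198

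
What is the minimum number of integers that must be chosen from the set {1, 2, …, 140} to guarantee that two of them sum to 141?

Partition {1, …, 140} into 70 pairs: {1,140}, {2,139}, …, {70,71}.
Choosing 70 integers — say the integers 1 through 70 — takes one from each pair and avoids the property.
Choosing 71 forces two into the same pair by pigeonhole, and those sum to 141. So 71.

71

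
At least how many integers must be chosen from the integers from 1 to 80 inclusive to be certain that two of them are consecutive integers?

Partition {1, …, 80} into 40 pairs: {1,2}, {3,4}, …, {79,80}.
Choosing 40 integers — say the 40 even numbers 2, 4, …, 80 — takes one from each pair and avoids the property.
Choosing 41 forces two into the same pair by pigeonhole, and those are consecutive. So 41.

41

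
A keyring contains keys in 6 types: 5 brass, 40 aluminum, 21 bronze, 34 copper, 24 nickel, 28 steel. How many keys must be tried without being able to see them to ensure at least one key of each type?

148

The hardest type to obtain is brass: we could draw every other key first — 152 − 5 = 147 keys — without a single brass one.
The next draw must be brass, so 147 + 1 = 148.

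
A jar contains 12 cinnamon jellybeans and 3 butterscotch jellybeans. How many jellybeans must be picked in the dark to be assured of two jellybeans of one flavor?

3

Treat the 2 flavors as pigeonholes.
The worst case takes 1 jellybean of each flavor without reaching 2 of any: 2 × 1 = 2.
The next jellybean must bring some flavor to 2, so 2 + 1 = 3.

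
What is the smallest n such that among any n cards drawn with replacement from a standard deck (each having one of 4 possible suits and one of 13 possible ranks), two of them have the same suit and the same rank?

53

There are 4 × 13 = 52 (suit, rank) combinations acting as pigeonholes.
With 52 cards drawn with replacement from a standard deck we could place one in each, avoiding any repeat.
One more forces some (suit, rank) pair to hold 2, so 52 + 1 = 53.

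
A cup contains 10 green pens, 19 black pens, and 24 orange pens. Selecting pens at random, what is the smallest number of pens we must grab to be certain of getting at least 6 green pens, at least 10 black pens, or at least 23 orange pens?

37

The worst case stops just short of every target: 5 green, 9 black, 22 orange — 5 + 9 + 22 = 36 pens.
One more pen must push some ink color to its target, so 36 + 1 = 37.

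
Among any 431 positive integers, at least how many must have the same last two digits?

There are 100 possible two-digit endings, which serve as the pigeonholes.
If each of the 100 possible two-digit endings held at most 4, the total would be at most 100 × 4 = 400 < 431, a contradiction.
So at least one holds ⌈431/100⌉ = 5.

5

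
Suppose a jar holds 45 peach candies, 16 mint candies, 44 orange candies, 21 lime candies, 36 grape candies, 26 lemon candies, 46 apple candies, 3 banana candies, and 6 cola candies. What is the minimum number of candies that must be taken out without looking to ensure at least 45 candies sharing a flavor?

241

Treat the 9 flavors as pigeonholes.
In the worst case we take at most 44 of each flavor, but all 16 mint, all 21 lime, all 36 grape, all 26 lemon, all 3 banana, and all 6 cola (fewer than 44), giving 44 + 16 + 44 + 21 + 36 + 26 + 44 + 3 + 6 = 240.
One more candy then forces some flavor to 45, so 240 + 1 = 241.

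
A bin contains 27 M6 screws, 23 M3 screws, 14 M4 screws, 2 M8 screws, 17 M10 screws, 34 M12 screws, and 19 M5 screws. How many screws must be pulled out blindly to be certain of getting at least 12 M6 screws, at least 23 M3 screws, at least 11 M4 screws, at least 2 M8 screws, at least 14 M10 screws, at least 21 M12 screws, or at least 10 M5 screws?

The worst case stops just short of every target: 11 M6, 22 M3, 10 M4, 1 M8, 13 M10, 20 M12, 9 M5 — 11 + 22 + 10 + 1 + 13 + 20 + 9 = 86 screws.
One more screw must push some size to its target, so 86 + 1 = 87.

87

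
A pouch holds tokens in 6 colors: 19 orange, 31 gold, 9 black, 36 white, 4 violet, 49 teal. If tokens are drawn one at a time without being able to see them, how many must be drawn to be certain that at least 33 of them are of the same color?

Treat the 6 colors as pigeonholes.
In the worst case we take at most 32 of each color, but all 19 orange, all 31 gold, all 9 black, and all 4 violet (fewer than 32), giving 19 + 31 + 9 + 32 + 4 + 32 = 127.
One more token then forces some color to 33, so 127 + 1 = 128.

128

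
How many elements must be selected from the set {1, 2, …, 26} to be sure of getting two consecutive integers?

14

Partition {1, …, 26} into 13 pairs: {1,2}, {3,4}, …, {25,26}.
Choosing 13 integers — say the 13 even numbers 2, 4, …, 26 — takes one from each pair and avoids the property.
Choosing 14 forces two into the same pair by pigeonhole, and those are consecutive. So 14.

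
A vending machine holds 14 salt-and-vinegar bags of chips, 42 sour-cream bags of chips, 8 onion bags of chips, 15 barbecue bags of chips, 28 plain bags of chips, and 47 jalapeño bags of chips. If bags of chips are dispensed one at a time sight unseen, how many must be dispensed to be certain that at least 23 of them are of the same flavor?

104

In the worst case we take at most 22 of each flavor, but all 14 salt-and-vinegar, all 8 onion, and all 15 barbecue (fewer than 22), giving 14 + 22 + 8 + 15 + 22 + 22 = 103.
One more bag of chips then forces some flavor to 23, so 103 + 1 = 104.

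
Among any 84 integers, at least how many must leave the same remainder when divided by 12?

The 84 integers fall into 12 residue classes modulo 12.
If each of the 12 residue classes modulo 12 held at most 6, the total would be at most 12 × 6 = 72 < 84, a contradiction.
So at least one holds ⌈84/12⌉ = 7.

7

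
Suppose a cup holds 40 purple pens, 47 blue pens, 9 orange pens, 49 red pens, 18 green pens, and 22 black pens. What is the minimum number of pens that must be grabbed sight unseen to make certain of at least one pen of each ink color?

177

The hardest ink color to obtain is orange: we could draw every other pen first — 185 − 9 = 176 pens — without a single orange one.
The next draw must be orange, so 176 + 1 = 177.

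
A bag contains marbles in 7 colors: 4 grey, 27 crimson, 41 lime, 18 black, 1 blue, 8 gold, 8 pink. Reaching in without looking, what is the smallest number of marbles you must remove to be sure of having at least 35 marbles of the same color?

101

Treat the 7 colors as pigeonholes.
In the worst case we take at most 34 of each color, but all 4 grey, all 27 crimson, all 18 black, all 1 blue, all 8 gold, and all 8 pink (fewer than 34), giving 4 + 27 + 34 + 18 + 1 + 8 + 8 = 100.
One more marble then forces some color to 35, so 100 + 1 = 101.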